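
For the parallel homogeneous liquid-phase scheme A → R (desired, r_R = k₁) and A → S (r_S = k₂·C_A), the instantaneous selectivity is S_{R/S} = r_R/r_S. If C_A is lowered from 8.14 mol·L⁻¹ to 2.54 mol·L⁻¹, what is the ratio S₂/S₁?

3.20

S_{R/S} = (k₁/k₂)·C_A⁻¹, so S₂/S₁ = (C_{A,2}/C_{A,1})⁻¹.
= 8.14/2.54 = 3.20.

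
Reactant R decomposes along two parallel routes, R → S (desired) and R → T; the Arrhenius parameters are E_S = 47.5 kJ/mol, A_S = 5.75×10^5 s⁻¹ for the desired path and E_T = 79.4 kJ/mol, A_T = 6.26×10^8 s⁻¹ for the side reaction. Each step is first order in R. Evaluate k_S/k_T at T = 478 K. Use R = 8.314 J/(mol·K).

2.81

With equal orders, S_{S/T} = k_S/k_T = (A_S/A_T)·exp[(E_T−E_S)/(RT)].
(E_T−E_S)/(RT) = (79.4−47.5)×10³/(8.314×478) = 31900/3974 = 8.027.
k_S/k_T = (5.75×10^5/6.26×10^8)·exp(8.027) = 9.185×10^-4 × 3063 = 2.81.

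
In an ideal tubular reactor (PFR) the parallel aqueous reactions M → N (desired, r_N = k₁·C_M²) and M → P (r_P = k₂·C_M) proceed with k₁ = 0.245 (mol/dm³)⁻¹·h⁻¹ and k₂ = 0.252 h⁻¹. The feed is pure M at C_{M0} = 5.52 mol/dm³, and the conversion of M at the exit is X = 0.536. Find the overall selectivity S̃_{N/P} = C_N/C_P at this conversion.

3.79

C_M = C_{M0}(1−X) = 2.561 mol/dm³.
Along a PFR/batch, dC_P/dC_M = −r_P/(r_N+r_P) = −k₂/(k₂+k₁·C_M).
Integrating from C_{M0} to C_M: C_P = (0.252/0.245)·ln[(0.252+0.245·5.52)/(0.252+0.245·2.56)] = 1.029·ln(1.604/0.8795) = 0.6183 mol/dm³.
Then C_N = (C_{M0}−C_M) − C_P = 2.959 − 0.6183 = 2.340 mol/dm³.
S̃_{N/P} = C_N/C_P = 2.340/0.6183 = 3.79.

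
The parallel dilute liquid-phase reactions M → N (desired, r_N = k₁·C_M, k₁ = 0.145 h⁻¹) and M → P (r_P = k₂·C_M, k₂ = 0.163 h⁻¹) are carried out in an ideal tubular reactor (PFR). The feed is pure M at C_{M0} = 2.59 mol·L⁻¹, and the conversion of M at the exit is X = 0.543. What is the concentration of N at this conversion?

0.662 mol·L⁻¹

C_M = C_{M0}(1−X) = 1.184 mol·L⁻¹.
Both paths are first order in M, so the instantaneous fraction to N is constant: dC_N/d(−C_M) = k₁/(k₁+k₂) = 0.4708.
C_N = 0.4708·(C_{M0}−C_M) = 0.4708×1.406 = 0.662 mol·L⁻¹.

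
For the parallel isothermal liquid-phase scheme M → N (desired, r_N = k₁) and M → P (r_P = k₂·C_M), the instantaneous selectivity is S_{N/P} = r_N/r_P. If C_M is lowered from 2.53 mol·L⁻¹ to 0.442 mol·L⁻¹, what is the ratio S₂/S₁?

5.72

S_{N/P} = (k₁/k₂)·C_M⁻¹, so S₂/S₁ = (C_{M,2}/C_{M,1})⁻¹.
= 2.53/0.442 = 5.72.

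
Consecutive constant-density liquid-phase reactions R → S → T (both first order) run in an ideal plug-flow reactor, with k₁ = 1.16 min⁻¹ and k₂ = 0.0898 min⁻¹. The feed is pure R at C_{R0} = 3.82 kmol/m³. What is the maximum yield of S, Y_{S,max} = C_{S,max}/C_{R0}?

For a first-order series the maximum intermediate yield is C_{S,max}/C_{R0} = (k₁/k₂)^[k₂/(k₂−k₁)].
= (1.16/0.0898)^(0.0898/(0.0898−1.16)) = (12.92)^(-0.08391) = 0.8068.

0.807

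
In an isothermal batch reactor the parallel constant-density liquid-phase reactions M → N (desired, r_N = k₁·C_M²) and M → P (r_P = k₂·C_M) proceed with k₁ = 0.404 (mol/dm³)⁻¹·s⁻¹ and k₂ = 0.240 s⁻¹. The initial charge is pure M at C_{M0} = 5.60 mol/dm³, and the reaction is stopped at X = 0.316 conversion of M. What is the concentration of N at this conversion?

1.57 mol/dm³

C_M = C_{M0}(1−X) = 3.830 mol/dm³.
Along a PFR/batch, dC_P/dC_M = −r_P/(r_N+r_P) = −k₂/(k₂+k₁·C_M).
Integrating from C_{M0} to C_M: C_P = (0.240/0.404)·ln[(0.240+0.404·5.60)/(0.240+0.404·3.83)] = 0.5941·ln(2.502/1.787) = 0.1999 mol/dm³.
Then C_N = (C_{M0}−C_M) − C_P = 1.770 − 0.1999 = 1.570 mol/dm³.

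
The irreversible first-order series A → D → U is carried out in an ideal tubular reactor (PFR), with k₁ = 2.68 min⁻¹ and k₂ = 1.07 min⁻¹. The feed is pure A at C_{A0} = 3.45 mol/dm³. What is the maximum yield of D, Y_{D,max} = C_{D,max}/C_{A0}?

0.543

At the optimum, C_{D,max}/C_{A0} = (k₁/k₂)^[k₂/(k₂−k₁)].
= (2.68/1.07)^(1.07/(1.07−2.68)) = (2.505)^(-0.6646) = 0.5432.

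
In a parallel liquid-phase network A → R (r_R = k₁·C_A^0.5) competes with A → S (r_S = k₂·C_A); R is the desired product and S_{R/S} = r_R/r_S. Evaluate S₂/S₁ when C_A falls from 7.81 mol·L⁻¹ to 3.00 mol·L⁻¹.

1.61

S_{R/S} = (k₁/k₂)·C_A^-0.5, so S₂/S₁ = (C_{A,2}/C_{A,1})^-0.5.
= (3.00/7.81)^(-0.5) = (0.3841)^(-0.5) = 1.61.
Selectivity toward R rises as C_A falls — low-concentration operation is favoured.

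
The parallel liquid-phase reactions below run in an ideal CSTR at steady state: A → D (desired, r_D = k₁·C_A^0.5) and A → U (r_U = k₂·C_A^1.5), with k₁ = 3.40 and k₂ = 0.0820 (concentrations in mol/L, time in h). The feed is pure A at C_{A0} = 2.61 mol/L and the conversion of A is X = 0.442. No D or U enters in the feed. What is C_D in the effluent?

1.11 mol/L

Exit C_A = C_{A0}(1−X) = 2.61×0.558 = 1.456 mol/L.
Rates in a CSTR are evaluated at the outlet concentration: r_D = 3.40×1.456^0.5 = 4.103, r_U = 0.0820×1.456^1.5 = 0.1441.
Fraction of consumed A going to D: r_D/(r_D+r_U) = 0.9661.
C_D = 0.9661·C_{A0}·X = 0.9661×2.61×0.442 = 1.11 mol/L.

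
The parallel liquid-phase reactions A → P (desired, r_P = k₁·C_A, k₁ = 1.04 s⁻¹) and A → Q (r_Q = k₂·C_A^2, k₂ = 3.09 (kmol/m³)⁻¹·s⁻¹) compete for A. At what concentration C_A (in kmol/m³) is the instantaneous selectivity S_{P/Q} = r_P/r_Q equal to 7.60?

0.0443 kmol/m³

S_{P/Q} = (k₁/k₂)·C_A⁻¹ ⇒ C_A = (S·k₂/k₁)^(-1).
= (7.60×3.09/1.04)^(-1) = (22.58)^(-1) = 0.0443 kmol/m³.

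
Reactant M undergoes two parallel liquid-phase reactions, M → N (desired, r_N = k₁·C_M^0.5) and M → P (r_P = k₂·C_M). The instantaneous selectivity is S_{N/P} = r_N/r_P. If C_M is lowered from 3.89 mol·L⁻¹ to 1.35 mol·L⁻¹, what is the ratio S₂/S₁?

1.70

S_{N/P} = (k₁/k₂)·C_M^-0.5, so S₂/S₁ = (C_{M,2}/C_{M,1})^-0.5.
= (1.35/3.89)^(-0.5) = (0.3470)^(-0.5) = 1.70.
Selectivity toward N rises as C_M falls — low-concentration operation is favoured.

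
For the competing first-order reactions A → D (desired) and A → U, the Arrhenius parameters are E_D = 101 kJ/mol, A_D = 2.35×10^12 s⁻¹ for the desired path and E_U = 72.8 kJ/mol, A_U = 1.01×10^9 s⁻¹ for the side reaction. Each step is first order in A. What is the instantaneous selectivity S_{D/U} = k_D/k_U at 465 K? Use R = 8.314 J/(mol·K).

1.58

With equal orders, S_{D/U} = k_D/k_U = (A_D/A_U)·exp[(E_U−E_D)/(RT)].
(E_U−E_D)/(RT) = (72.8−101)×10³/(8.314×465) = -28200/3866 = -7.294.
k_D/k_U = (2.35×10^12/1.01×10^9)·exp(-7.294) = 2327 × 6.794×10^-4 = 1.58.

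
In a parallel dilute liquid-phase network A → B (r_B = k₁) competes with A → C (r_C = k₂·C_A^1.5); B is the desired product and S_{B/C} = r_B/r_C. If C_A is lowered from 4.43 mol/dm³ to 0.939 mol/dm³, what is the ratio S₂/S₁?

10.2

S_{B/C} = (k₁/k₂)·C_A^-1.5, so S₂/S₁ = (C_{A,2}/C_{A,1})^-1.5.
= (0.939/4.43)^(-1.5) = (0.2120)^(-1.5) = 10.2.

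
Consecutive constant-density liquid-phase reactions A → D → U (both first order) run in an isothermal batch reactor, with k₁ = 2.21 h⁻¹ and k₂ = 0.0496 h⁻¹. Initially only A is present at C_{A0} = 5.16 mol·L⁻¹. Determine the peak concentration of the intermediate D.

Evaluating C_D at t_opt = ln(k₂/k₁)/(k₂−k₁) gives C_{D,max}/C_{A0} = (k₁/k₂)^[k₂/(k₂−k₁)].
= (2.21/0.0496)^(0.0496/(0.0496−2.21)) = (44.56)^(-0.02296) = 0.9165.
C_{D,max} = 0.9165×5.16 = 4.73 mol·L⁻¹.

4.73 mol·L⁻¹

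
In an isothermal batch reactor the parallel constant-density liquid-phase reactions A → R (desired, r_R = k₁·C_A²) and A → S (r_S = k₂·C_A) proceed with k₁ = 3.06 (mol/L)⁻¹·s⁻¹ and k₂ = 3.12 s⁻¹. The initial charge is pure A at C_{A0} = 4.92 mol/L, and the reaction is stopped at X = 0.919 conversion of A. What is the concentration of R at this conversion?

3.06 mol/L

C_A = C_{A0}(1−X) = 0.3985 mol/L.
Along a PFR/batch, dC_S/dC_A = −r_S/(r_R+r_S) = −k₂/(k₂+k₁·C_A).
Integrating from C_{A0} to C_A: C_S = (3.12/3.06)·ln[(3.12+3.06·4.92)/(3.12+3.06·0.399)] = 1.020·ln(18.18/4.339) = 1.460 mol/L.
Then C_R = (C_{A0}−C_A) − C_S = 4.521 − 1.460 = 3.061 mol/L.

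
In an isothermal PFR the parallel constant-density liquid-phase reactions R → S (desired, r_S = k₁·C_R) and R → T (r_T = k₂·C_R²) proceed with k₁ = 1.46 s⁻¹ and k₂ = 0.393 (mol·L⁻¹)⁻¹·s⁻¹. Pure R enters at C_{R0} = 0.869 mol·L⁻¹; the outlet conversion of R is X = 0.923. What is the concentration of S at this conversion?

0.715 mol·L⁻¹

C_R = C_{R0}(1−X) = 0.06691 mol·L⁻¹.
Along a PFR/batch, dC_S/dC_R = −r_S/(r_S+r_T) = −k₁/(k₁+k₂·C_R).
Integrating from C_{R0} to C_R: C_S = (1.46/0.393)·ln[(1.46+0.393·0.869)/(1.46+0.393·0.0669)] = 3.715·ln(1.802/1.486) = 0.7146 mol·L⁻¹.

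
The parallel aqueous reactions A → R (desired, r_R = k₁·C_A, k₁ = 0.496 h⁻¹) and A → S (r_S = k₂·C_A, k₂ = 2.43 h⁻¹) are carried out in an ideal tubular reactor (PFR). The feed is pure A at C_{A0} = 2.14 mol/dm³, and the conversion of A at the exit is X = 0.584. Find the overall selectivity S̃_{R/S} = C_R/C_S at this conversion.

0.204

C_A = C_{A0}(1−X) = 0.8902 mol/dm³.
Both paths are first order in A, so the instantaneous fraction to R is constant: dC_R/d(−C_A) = k₁/(k₁+k₂) = 0.1695.
C_R = 0.1695·(C_{A0}−C_A) = 0.1695×1.250 = 0.212 mol/dm³.
C_S = (C_{A0}−C_A)−C_R = 1.038 mol/dm³; S̃_{R/S} = 0.2119/1.038 = 0.204.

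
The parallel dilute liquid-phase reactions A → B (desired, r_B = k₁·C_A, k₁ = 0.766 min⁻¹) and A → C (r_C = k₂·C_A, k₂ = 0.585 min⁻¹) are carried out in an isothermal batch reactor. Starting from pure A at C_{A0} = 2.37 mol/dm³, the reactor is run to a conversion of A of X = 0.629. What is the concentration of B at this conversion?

0.845 mol/dm³

C_A = C_{A0}(1−X) = 0.8793 mol/dm³.
Both paths are first order in A, so the instantaneous fraction to B is constant: dC_B/d(−C_A) = k₁/(k₁+k₂) = 0.5670.
C_B = 0.5670·(C_{A0}−C_A) = 0.5670×1.491 = 0.845 mol/dm³.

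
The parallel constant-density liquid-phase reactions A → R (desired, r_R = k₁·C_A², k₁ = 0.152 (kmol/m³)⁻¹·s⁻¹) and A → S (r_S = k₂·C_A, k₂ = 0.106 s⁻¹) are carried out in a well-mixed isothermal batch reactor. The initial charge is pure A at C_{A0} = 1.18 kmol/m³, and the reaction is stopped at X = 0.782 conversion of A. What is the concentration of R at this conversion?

C_A = C_{A0}(1−X) = 0.2572 kmol/m³.
Along a PFR/batch, dC_S/dC_A = −r_S/(r_R+r_S) = −k₂/(k₂+k₁·C_A).
Integrating from C_{A0} to C_A: C_S = (0.106/0.152)·ln[(0.106+0.152·1.18)/(0.106+0.152·0.257)] = 0.6974·ln(0.2854/0.1451) = 0.4716 kmol/m³.
Then C_R = (C_{A0}−C_A) − C_S = 0.9228 − 0.4716 = 0.4511 kmol/m³.

0.451 kmol/m³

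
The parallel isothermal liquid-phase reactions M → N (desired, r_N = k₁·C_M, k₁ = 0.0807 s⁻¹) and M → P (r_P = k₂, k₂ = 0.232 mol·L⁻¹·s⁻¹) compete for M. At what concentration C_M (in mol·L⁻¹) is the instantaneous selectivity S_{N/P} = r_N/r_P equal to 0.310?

0.891 mol·L⁻¹

S_{N/P} = (k₁/k₂)·C_M ⇒ C_M = S·k₂/k₁.
= 0.310×0.232/0.0807 = 0.891 mol·L⁻¹.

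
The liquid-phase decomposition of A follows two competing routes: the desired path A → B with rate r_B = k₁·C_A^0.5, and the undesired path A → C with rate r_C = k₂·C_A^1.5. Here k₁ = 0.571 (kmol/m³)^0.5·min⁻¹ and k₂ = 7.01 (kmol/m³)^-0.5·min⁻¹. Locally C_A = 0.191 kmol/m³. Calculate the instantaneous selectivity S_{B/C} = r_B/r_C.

S_{B/C} = r_B/r_C = (k₁·C_A^0.5)/(k₂·C_A^1.5) = (k₁/k₂)·C_A⁻¹.
= (0.571×0.1910^0.5) / (7.01×0.1910^1.5) = 0.2495/0.5852 = 0.426.

0.426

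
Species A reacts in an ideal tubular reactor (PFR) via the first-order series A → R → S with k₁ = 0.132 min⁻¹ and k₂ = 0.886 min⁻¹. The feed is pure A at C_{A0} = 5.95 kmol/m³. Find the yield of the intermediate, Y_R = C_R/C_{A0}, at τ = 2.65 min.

Solving the coupled first-order balances gives C_R(τ) = [k₁/(k₂−k₁)]·C_{A0}·(e^(−k₁τ) − e^(−k₂τ)).
e^(−k₁τ) = e^(−0.132×2.65) = e^(−0.3498) = 0.7048; e^(−k₂τ) = e^(−2.348) = 0.09557.
C_R = 0.132×5.95/(0.886−0.132) × (0.7048−0.09557) = 1.042×0.6093 = 0.6346 kmol/m³.
Y_R = C_R/C_{A0} = 0.6346/5.95 = 0.107.

0.107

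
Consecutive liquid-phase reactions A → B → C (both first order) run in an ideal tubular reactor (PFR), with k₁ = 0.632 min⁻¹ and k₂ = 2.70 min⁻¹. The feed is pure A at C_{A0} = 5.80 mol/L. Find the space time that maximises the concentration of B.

0.702 min

For first-order series the maximum of C_B occurs at τ_opt = ln(k₂/k₁)/(k₂−k₁).
= ln(2.70/0.632)/(2.70−0.632) = ln(4.272)/2.068 = 1.452/2.068 = 0.702 min.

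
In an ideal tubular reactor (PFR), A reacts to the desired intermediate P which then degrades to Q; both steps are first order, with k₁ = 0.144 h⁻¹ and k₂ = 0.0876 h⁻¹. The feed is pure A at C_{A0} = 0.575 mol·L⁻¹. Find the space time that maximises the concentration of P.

Setting dC_P/dτ = 0 gives τ_opt = ln(k₂/k₁)/(k₂−k₁).
= ln(0.0876/0.144)/(0.0876−0.144) = ln(0.6083)/-0.05640 = -0.4970/-0.05640 = 8.81 h.

8.81 h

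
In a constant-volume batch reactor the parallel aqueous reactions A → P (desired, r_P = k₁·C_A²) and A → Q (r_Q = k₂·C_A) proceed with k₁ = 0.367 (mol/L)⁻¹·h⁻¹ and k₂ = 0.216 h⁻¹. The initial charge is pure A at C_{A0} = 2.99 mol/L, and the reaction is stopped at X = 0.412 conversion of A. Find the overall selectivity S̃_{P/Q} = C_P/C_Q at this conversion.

3.96

C_A = C_{A0}(1−X) = 1.758 mol/L.
Along a PFR/batch, dC_Q/dC_A = −r_Q/(r_P+r_Q) = −k₂/(k₂+k₁·C_A).
Integrating from C_{A0} to C_A: C_Q = (0.216/0.367)·ln[(0.216+0.367·2.99)/(0.216+0.367·1.76)] = 0.5886·ln(1.313/0.8612) = 0.2483 mol/L.
Then C_P = (C_{A0}−C_A) − C_Q = 1.232 − 0.2483 = 0.9835 mol/L.
S̃_{P/Q} = C_P/C_Q = 0.9835/0.2483 = 3.96.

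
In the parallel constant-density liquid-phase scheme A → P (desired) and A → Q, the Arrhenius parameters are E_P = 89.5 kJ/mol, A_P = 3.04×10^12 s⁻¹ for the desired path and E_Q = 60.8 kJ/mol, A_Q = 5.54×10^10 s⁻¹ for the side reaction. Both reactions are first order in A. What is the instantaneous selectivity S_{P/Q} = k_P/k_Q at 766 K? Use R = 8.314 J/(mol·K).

With equal orders, S_{P/Q} = k_P/k_Q = (A_P/A_Q)·exp[(E_Q−E_P)/(RT)].
(E_Q−E_P)/(RT) = (60.8−89.5)×10³/(8.314×766) = -28700/6369 = -4.507.
k_P/k_Q = (3.04×10^12/5.54×10^10)·exp(-4.507) = 54.87 × 0.01104 = 0.606.
Since E_P > E_Q, raising the temperature improves selectivity toward P.

0.606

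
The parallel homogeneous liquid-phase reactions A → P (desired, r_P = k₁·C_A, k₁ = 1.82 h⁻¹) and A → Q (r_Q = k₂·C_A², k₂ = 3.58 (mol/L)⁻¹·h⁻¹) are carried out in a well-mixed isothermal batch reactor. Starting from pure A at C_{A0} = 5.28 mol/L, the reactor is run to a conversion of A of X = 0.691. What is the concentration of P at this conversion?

0.506 mol/L

C_A = C_{A0}(1−X) = 1.632 mol/L.
Along a PFR/batch, dC_P/dC_A = −r_P/(r_P+r_Q) = −k₁/(k₁+k₂·C_A).
Integrating from C_{A0} to C_A: C_P = (1.82/3.58)·ln[(1.82+3.58·5.28)/(1.82+3.58·1.63)] = 0.5084·ln(20.72/7.661) = 0.5059 mol/L.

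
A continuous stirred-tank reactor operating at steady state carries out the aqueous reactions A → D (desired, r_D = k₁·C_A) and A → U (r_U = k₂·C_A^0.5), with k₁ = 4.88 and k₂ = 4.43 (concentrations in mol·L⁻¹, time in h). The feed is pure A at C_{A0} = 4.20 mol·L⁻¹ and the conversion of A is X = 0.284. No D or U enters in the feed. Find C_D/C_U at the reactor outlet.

1.91

Exit C_A = C_{A0}(1−X) = 4.20×0.716 = 3.007 mol·L⁻¹.
In a CSTR the entire volume is at exit conditions, so r_D = 4.88×3.007 = 14.68 and r_U = 4.43×3.007^0.5 = 7.682.
Overall selectivity = C_D/C_U = r_Dτ/(r_Uτ) = r_D/r_U = 1.91.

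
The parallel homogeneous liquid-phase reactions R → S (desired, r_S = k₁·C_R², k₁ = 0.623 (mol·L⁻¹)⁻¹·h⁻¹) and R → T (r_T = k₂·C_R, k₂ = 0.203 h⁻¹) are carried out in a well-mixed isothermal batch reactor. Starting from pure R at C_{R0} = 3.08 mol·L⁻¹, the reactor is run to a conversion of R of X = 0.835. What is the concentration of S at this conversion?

C_R = C_{R0}(1−X) = 0.5082 mol·L⁻¹.
Along a PFR/batch, dC_T/dC_R = −r_T/(r_S+r_T) = −k₂/(k₂+k₁·C_R).
Integrating from C_{R0} to C_R: C_T = (0.203/0.623)·ln[(0.203+0.623·3.08)/(0.203+0.623·0.508)] = 0.3258·ln(2.122/0.5196) = 0.4584 mol·L⁻¹.
Then C_S = (C_{R0}−C_R) − C_T = 2.572 − 0.4584 = 2.113 mol·L⁻¹.

2.11 mol·L⁻¹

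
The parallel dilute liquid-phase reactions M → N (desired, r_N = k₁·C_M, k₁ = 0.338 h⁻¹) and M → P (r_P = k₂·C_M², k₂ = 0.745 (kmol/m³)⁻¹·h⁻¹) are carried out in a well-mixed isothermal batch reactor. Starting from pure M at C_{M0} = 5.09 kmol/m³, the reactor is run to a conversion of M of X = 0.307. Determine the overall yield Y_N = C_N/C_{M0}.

C_M = C_{M0}(1−X) = 3.527 kmol/m³.
Along a PFR/batch, dC_N/dC_M = −r_N/(r_N+r_P) = −k₁/(k₁+k₂·C_M).
Integrating from C_{M0} to C_M: C_N = (0.338/0.745)·ln[(0.338+0.745·5.09)/(0.338+0.745·3.53)] = 0.4537·ln(4.130/2.966) = 0.1502 kmol/m³.
Y_N = C_N/C_{M0} = 0.1502/5.09 = 0.0295.

0.0295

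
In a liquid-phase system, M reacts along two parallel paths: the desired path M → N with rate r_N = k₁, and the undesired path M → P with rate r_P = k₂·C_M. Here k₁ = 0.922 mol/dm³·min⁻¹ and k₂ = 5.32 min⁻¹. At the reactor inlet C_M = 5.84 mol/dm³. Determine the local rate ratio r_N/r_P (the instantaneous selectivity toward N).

0.0297

S_{N/P} = r_N/r_P = (k₁)/(k₂·C_M) = (k₁/k₂)·C_M⁻¹.
= (0.922) / (5.32×5.840) = 0.9220/31.07 = 0.0297.
The undesired path is higher order in M, so low C_M (CSTR or dilute feed) favours N.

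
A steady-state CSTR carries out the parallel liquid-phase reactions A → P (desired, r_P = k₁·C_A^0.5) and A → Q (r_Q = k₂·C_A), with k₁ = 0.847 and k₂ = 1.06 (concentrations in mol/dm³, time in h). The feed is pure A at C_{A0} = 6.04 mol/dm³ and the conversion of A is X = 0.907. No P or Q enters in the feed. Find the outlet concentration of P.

Exit C_A = C_{A0}(1−X) = 6.04×0.0930 = 0.5617 mol/dm³.
Rates in a CSTR are evaluated at the outlet concentration: r_P = 0.847×0.5617^0.5 = 0.6348, r_Q = 1.06×0.5617 = 0.5954.
Fraction of consumed A going to P: r_P/(r_P+r_Q) = 0.5160.
C_P = 0.5160·C_{A0}·X = 0.5160×6.04×0.907 = 2.83 mol/dm³.

2.83 mol/dm³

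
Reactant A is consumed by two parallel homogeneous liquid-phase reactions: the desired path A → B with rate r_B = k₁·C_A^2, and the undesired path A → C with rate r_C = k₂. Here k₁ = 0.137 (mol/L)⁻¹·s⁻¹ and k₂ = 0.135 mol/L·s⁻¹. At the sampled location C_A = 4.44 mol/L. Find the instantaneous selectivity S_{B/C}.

S_{B/C} = r_B/r_C = (k₁·C_A^2)/(k₂) = (k₁/k₂)·C_A^2.
= (0.137×4.440^2) / (0.135) = 2.701/0.1350 = 20.0.
Since the desired path is higher order in A, keeping C_A high (PFR or concentrated feed) favours B.

20.0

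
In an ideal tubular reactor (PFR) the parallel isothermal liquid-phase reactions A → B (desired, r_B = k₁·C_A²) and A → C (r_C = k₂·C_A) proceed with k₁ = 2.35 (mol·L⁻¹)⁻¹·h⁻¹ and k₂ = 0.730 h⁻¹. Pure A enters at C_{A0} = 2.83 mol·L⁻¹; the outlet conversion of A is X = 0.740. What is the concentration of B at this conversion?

1.75 mol·L⁻¹

C_A = C_{A0}(1−X) = 0.7358 mol·L⁻¹.
Along a PFR/batch, dC_C/dC_A = −r_C/(r_B+r_C) = −k₂/(k₂+k₁·C_A).
Integrating from C_{A0} to C_A: C_C = (0.730/2.35)·ln[(0.730+2.35·2.83)/(0.730+2.35·0.736)] = 0.3106·ln(7.380/2.459) = 0.3414 mol·L⁻¹.
Then C_B = (C_{A0}−C_A) − C_C = 2.094 − 0.3414 = 1.753 mol·L⁻¹.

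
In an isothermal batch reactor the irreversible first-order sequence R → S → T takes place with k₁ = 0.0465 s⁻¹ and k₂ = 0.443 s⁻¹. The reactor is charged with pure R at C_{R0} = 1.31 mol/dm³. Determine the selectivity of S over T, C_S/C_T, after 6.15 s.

0.478

The intermediate concentration in a first-order A→B→C sequence is C_S = k₁C_{R0}(e^(−k₁t) − e^(−k₂t))/(k₂−k₁).
e^(−k₁t) = e^(−0.0465×6.15) = e^(−0.2860) = 0.7513; e^(−k₂t) = e^(−2.724) = 0.06558.
C_S = 0.0465×1.31/(0.443−0.0465) × (0.7513−0.06558) = 0.1536×0.6857 = 0.1053 mol/dm³.
C_R = C_{R0}e^(−k₁t) = 0.9842 mol/dm³, so C_T = C_{R0}−C_R−C_S = 0.2205 mol/dm³; C_S/C_T = 0.478.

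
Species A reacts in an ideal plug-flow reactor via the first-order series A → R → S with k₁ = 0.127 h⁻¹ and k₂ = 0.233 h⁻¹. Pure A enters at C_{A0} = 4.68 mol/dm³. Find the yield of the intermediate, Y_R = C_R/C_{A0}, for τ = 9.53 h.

0.227

Solving the coupled first-order balances gives C_R(τ) = [k₁/(k₂−k₁)]·C_{A0}·(e^(−k₁τ) − e^(−k₂τ)).
e^(−k₁τ) = e^(−0.127×9.53) = e^(−1.210) = 0.2981; e^(−k₂τ) = e^(−2.220) = 0.1086.
C_R = 0.127×4.68/(0.233−0.127) × (0.2981−0.1086) = 5.607×0.1895 = 1.063 mol/dm³.
Y_R = C_R/C_{A0} = 1.063/4.68 = 0.227.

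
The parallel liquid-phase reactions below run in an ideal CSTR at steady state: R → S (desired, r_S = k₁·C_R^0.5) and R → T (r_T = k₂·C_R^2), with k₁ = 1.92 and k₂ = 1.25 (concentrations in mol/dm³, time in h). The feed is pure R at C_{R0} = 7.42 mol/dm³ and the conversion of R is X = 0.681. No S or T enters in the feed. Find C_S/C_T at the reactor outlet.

0.422

Exit C_R = C_{R0}(1−X) = 7.42×0.319 = 2.367 mol/dm³.
In a CSTR the entire volume is at exit conditions, so r_S = 1.92×2.367^0.5 = 2.954 and r_T = 1.25×2.367^2 = 7.003.
Overall selectivity = C_S/C_T = r_Sτ/(r_Tτ) = r_S/r_T = 0.422.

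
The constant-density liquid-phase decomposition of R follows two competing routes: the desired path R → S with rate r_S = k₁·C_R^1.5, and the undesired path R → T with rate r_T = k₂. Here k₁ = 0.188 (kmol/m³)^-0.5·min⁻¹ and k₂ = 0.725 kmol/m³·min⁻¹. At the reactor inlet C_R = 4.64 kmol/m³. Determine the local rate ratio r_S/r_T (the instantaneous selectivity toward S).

S_{S/T} = r_S/r_T = (k₁·C_R^1.5)/(k₂) = (k₁/k₂)·C_R^1.5.
= (0.188×4.640^1.5) / (0.725) = 1.879/0.7250 = 2.59.
Since the desired path is higher order in R, keeping C_R high (PFR or concentrated feed) favours S.

2.59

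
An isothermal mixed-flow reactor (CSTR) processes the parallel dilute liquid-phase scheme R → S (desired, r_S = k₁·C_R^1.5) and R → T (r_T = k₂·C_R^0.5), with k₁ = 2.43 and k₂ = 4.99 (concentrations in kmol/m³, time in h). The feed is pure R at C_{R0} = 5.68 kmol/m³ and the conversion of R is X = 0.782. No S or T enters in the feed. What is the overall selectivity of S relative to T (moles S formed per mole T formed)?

0.603

Exit C_R = C_{R0}(1−X) = 5.68×0.218 = 1.238 kmol/m³.
Rates in a CSTR are evaluated at the outlet concentration: r_S = 2.43×1.238^1.5 = 3.348, r_T = 4.99×1.238^0.5 = 5.553.
Overall selectivity = C_S/C_T = r_Sτ/(r_Tτ) = r_S/r_T = 0.603.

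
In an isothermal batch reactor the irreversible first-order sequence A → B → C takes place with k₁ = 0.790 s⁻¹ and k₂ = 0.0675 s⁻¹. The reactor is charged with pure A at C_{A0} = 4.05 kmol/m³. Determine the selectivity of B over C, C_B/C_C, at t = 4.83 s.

3.59

For first-order series with pure A initially, C_B(t) = k₁C_{A0}/(k₂−k₁)·(e^(−k₁t) − e^(−k₂t)).
e^(−k₁t) = e^(−0.790×4.83) = e^(−3.816) = 0.02202; e^(−k₂t) = e^(−0.3260) = 0.7218.
C_B = 0.790×4.05/(0.0675−0.790) × (0.02202−0.7218) = (-4.428)×(-0.6998) = 3.099 kmol/m³.
C_A = C_{A0}e^(−k₁t) = 0.08919 kmol/m³, so C_C = C_{A0}−C_A−C_B = 0.8620 kmol/m³; C_B/C_C = 3.59.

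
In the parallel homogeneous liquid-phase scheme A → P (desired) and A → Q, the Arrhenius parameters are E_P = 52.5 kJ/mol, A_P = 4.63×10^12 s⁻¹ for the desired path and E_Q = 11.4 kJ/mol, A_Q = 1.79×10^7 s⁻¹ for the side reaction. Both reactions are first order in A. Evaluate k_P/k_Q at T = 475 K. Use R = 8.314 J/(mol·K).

7.81

k_P/k_Q = (A_P/A_Q)·exp[−(E_P−E_Q)/(RT)] = (A_P/A_Q)·exp[(E_Q−E_P)/(RT)].
(E_Q−E_P)/(RT) = (11.4−52.5)×10³/(8.314×475) = -41100/3949 = -10.41.
k_P/k_Q = (4.63×10^12/1.79×10^7)·exp(-10.41) = 2.587×10^5 × 3.021×10^-5 = 7.81.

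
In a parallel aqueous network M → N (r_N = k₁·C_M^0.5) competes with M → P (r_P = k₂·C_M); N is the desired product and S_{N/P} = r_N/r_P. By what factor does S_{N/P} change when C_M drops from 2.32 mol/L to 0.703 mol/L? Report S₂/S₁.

S_{N/P} = (k₁/k₂)·C_M^-0.5, so S₂/S₁ = (C_{M,2}/C_{M,1})^-0.5.
= (0.703/2.32)^(-0.5) = (0.3030)^(-0.5) = 1.82.

1.82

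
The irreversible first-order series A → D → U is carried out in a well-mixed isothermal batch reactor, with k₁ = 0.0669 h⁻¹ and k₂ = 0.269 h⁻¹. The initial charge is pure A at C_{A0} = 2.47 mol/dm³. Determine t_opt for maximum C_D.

6.89 h

The intermediate peaks when r₁ = r₂, i.e. k₁e^(−k₁t) = k₂e^(−k₂t), giving t_opt = ln(k₂/k₁)/(k₂−k₁).
= ln(0.269/0.0669)/(0.269−0.0669) = ln(4.021)/0.2021 = 1.392/0.2021 = 6.89 h.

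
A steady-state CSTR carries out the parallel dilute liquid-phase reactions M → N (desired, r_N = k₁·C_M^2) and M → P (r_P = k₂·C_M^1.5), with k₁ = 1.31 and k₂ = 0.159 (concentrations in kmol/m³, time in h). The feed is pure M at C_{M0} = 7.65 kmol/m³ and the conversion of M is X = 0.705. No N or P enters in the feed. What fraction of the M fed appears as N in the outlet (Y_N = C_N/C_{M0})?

Exit C_M = C_{M0}(1−X) = 7.65×0.295 = 2.257 kmol/m³.
Rates in a CSTR are evaluated at the outlet concentration: r_N = 1.31×2.257^2 = 6.672, r_P = 0.159×2.257^1.5 = 0.5390.
Fraction of consumed M going to N: r_N/(r_N+r_P) = 0.9252.
C_N = 0.9252·C_{M0}·X = 0.9252×7.65×0.705 = 4.99 kmol/m³; Y_N = C_N/C_{M0} = 0.652.

0.652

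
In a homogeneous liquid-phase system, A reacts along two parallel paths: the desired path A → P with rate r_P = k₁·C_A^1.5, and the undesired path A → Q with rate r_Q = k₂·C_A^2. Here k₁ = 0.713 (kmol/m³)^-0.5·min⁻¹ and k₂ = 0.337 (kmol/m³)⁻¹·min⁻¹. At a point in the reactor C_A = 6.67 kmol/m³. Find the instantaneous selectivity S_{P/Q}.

S_{P/Q} = r_P/r_Q = (k₁·C_A^1.5)/(k₂·C_A^2) = (k₁/k₂)·C_A^-0.5.
= (0.713×6.670^1.5) / (0.337×6.670^2) = 12.28/14.99 = 0.819.

0.819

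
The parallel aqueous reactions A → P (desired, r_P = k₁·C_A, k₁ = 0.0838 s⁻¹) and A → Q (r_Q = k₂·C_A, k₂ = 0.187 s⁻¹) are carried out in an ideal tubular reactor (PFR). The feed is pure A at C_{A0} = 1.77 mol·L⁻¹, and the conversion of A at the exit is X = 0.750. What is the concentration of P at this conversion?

0.411 mol·L⁻¹

C_A = C_{A0}(1−X) = 0.4425 mol·L⁻¹.
Both paths are first order in A, so the instantaneous fraction to P is constant: dC_P/d(−C_A) = k₁/(k₁+k₂) = 0.3095.
C_P = 0.3095·(C_{A0}−C_A) = 0.3095×1.328 = 0.411 mol·L⁻¹.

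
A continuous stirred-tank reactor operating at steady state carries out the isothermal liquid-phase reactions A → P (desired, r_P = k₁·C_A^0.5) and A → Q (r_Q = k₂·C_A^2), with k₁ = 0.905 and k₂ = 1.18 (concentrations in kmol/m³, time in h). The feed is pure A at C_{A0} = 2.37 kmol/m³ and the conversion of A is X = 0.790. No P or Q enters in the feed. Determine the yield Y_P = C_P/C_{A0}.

0.542

Exit C_A = C_{A0}(1−X) = 2.37×0.210 = 0.4977 kmol/m³.
In a CSTR the entire volume is at exit conditions, so r_P = 0.905×0.4977^0.5 = 0.6385 and r_Q = 1.18×0.4977^2 = 0.2923.
Fraction of consumed A going to P: r_P/(r_P+r_Q) = 0.6860.
C_P = 0.6860·C_{A0}·X = 0.6860×2.37×0.790 = 1.28 kmol/m³; Y_P = C_P/C_{A0} = 0.542.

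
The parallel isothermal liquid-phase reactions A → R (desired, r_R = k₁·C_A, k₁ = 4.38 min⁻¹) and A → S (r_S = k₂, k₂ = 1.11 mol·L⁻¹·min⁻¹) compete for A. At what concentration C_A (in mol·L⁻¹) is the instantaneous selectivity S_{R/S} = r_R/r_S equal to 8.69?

S_{R/S} = (k₁/k₂)·C_A ⇒ C_A = S·k₂/k₁.
= 8.69×1.11/4.38 = 2.20 mol·L⁻¹.

2.20 mol·L⁻¹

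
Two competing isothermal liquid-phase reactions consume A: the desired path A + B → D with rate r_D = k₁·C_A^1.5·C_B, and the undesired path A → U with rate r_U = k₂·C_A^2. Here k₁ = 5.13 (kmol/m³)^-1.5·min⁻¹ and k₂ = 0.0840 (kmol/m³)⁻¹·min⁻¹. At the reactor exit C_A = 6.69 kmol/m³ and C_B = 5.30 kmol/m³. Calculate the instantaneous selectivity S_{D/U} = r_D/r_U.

S_{D/U} = r_D/r_U = (k₁·C_A^1.5·C_B)/(k₂·C_A^2) = (k₁/k₂)·C_A^-0.5·C_B.
= (5.13×6.690^1.5×5.300) / (0.0840×6.690^2) = 470.5/3.760 = 125.
The undesired path is higher order in A, so low C_A (CSTR or dilute feed) favours D.

125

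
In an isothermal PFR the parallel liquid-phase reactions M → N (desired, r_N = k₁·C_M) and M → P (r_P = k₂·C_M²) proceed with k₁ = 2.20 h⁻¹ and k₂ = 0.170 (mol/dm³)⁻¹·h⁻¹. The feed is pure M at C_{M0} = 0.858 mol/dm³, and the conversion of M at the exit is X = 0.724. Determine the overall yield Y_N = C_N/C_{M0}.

0.695

C_M = C_{M0}(1−X) = 0.2368 mol/dm³.
Along a PFR/batch, dC_N/dC_M = −r_N/(r_N+r_P) = −k₁/(k₁+k₂·C_M).
Integrating from C_{M0} to C_M: C_N = (2.20/0.170)·ln[(2.20+0.170·0.858)/(2.20+0.170·0.237)] = 12.94·ln(2.346/2.240) = 0.5961 mol/dm³.
Y_N = C_N/C_{M0} = 0.5961/0.858 = 0.695.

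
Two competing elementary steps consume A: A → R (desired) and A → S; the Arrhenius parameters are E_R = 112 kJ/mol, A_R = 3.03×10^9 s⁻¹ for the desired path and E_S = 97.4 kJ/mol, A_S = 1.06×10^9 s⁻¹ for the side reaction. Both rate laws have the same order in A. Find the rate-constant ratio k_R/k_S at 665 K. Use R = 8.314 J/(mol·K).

k_R/k_S = (A_R/A_S)·exp[−(E_R−E_S)/(RT)] = (A_R/A_S)·exp[(E_S−E_R)/(RT)].
(E_S−E_R)/(RT) = (97.4−112)×10³/(8.314×665) = -14600/5529 = -2.641.
k_R/k_S = (3.03×10^9/1.06×10^9)·exp(-2.641) = 2.858 × 0.07131 = 0.204.

0.204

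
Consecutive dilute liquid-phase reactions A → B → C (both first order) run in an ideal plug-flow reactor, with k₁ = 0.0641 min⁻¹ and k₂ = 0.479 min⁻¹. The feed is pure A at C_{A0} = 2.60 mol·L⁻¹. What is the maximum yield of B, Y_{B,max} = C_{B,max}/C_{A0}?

Evaluating C_B at τ_opt = ln(k₂/k₁)/(k₂−k₁) gives C_{B,max}/C_{A0} = (k₁/k₂)^[k₂/(k₂−k₁)].
= (0.0641/0.479)^(0.479/(0.479−0.0641)) = (0.1338)^(1.154) = 0.09808.

0.0981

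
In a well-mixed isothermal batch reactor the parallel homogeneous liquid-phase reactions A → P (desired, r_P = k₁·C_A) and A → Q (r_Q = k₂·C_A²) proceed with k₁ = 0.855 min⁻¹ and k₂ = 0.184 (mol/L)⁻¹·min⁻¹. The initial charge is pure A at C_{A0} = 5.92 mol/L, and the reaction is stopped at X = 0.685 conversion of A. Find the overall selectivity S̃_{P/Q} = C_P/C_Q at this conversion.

1.25

C_A = C_{A0}(1−X) = 1.865 mol/L.
Along a PFR/batch, dC_P/dC_A = −r_P/(r_P+r_Q) = −k₁/(k₁+k₂·C_A).
Integrating from C_{A0} to C_A: C_P = (0.855/0.184)·ln[(0.855+0.184·5.92)/(0.855+0.184·1.86)] = 4.647·ln(1.944/1.198) = 2.250 mol/L.
C_Q = (C_{A0}−C_A)−C_P = 1.806 mol/L; S̃_{P/Q} = 2.250/1.806 = 1.25.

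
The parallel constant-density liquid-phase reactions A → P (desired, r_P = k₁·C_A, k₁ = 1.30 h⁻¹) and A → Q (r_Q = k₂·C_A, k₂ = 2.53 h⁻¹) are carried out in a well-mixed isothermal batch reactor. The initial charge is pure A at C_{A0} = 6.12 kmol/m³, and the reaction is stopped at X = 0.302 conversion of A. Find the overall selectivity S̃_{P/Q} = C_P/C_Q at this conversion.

C_A = C_{A0}(1−X) = 4.272 kmol/m³.
Both paths are first order in A, so the instantaneous fraction to P is constant: dC_P/d(−C_A) = k₁/(k₁+k₂) = 0.3394.
C_P = 0.3394·(C_{A0}−C_A) = 0.3394×1.848 = 0.627 kmol/m³.
C_Q = (C_{A0}−C_A)−C_P = 1.221 kmol/m³; S̃_{P/Q} = 0.6273/1.221 = 0.514.

0.514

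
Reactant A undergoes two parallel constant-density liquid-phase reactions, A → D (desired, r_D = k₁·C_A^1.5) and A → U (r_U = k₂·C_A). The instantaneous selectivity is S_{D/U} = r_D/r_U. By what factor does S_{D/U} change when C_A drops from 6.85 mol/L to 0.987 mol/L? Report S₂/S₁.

S_{D/U} = (k₁/k₂)·C_A^0.5, so S₂/S₁ = (C_{A,2}/C_{A,1})^0.5.
= (0.987/6.85)^0.5 = (0.1441)^0.5 = 0.380.
Selectivity toward D falls as C_A falls — high-concentration operation is favoured.

0.380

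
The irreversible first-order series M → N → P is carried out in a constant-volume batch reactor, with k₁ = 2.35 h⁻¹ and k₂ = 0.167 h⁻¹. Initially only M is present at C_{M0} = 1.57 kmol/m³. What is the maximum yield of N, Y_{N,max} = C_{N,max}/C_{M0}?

For a first-order series the maximum intermediate yield is C_{N,max}/C_{M0} = (k₁/k₂)^[k₂/(k₂−k₁)].
= (2.35/0.167)^(0.167/(0.167−2.35)) = (14.07)^(-0.07650) = 0.8169.

0.817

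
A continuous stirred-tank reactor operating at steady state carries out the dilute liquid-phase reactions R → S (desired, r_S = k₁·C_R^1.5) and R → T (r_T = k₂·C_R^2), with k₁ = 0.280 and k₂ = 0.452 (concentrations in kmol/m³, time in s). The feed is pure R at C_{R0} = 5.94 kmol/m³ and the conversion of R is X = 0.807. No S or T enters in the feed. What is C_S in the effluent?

Exit C_R = C_{R0}(1−X) = 5.94×0.193 = 1.146 kmol/m³.
A CSTR operates uniformly at the exit composition, giving r_S = 0.3437 and r_T = 0.5941 (each k·C_R^n at C_R = 1.146).
Fraction of consumed R going to S: r_S/(r_S+r_T) = 0.3665.
C_S = 0.3665·C_{R0}·X = 0.3665×5.94×0.807 = 1.76 kmol/m³.

1.76 kmol/m³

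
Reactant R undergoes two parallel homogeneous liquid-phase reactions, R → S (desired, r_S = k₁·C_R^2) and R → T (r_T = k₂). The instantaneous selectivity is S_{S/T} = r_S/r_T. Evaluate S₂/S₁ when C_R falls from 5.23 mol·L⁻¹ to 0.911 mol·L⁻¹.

0.0303

S_{S/T} = (k₁/k₂)·C_R^2, so S₂/S₁ = (C_{R,2}/C_{R,1})^2.
= (0.911/5.23)^2 = (0.1742)^2 = 0.0303.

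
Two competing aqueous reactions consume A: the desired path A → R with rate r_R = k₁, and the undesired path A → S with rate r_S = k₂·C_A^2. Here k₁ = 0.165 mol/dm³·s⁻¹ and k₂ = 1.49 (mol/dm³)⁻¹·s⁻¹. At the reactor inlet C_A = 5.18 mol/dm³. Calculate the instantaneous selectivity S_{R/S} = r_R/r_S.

S_{R/S} = r_R/r_S = (k₁)/(k₂·C_A^2) = (k₁/k₂)·C_A^-2.
= (0.165) / (1.49×5.180^2) = 0.1650/39.98 = 0.00413.

0.00413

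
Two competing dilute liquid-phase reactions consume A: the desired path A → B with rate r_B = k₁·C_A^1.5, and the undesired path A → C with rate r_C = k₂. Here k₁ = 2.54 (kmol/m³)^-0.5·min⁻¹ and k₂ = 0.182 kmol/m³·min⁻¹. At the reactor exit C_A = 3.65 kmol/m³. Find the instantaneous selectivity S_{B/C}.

S_{B/C} = r_B/r_C = (k₁·C_A^1.5)/(k₂) = (k₁/k₂)·C_A^1.5.
= (2.54×3.650^1.5) / (0.182) = 17.71/0.1820 = 97.3.
Since the desired path is higher order in A, keeping C_A high (PFR or concentrated feed) favours B.

97.3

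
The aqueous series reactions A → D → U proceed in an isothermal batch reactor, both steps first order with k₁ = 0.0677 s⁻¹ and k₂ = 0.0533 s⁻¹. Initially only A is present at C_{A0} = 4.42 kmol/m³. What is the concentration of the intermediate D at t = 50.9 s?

0.716 kmol/m³

For first-order series with pure A initially, C_D(t) = k₁C_{A0}/(k₂−k₁)·(e^(−k₁t) − e^(−k₂t)).
e^(−k₁t) = e^(−0.0677×50.9) = e^(−3.446) = 0.03188; e^(−k₂t) = e^(−2.713) = 0.06634.
C_D = 0.0677×4.42/(0.0533−0.0677) × (0.03188−0.06634) = (-20.78)×(-0.03446) = 0.7162 kmol/m³.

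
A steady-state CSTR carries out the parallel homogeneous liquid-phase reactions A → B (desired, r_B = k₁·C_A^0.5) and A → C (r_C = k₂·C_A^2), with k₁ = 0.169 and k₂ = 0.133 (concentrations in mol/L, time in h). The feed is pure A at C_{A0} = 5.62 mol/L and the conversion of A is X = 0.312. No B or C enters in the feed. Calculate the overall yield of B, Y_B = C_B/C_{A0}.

0.0447

Exit C_A = C_{A0}(1−X) = 5.62×0.688 = 3.867 mol/L.
A CSTR operates uniformly at the exit composition, giving r_B = 0.3323 and r_C = 1.988 (each k·C_A^n at C_A = 3.867).
Fraction of consumed A going to B: r_B/(r_B+r_C) = 0.1432.
C_B = 0.1432·C_{A0}·X = 0.1432×5.62×0.312 = 0.251 mol/L; Y_B = C_B/C_{A0} = 0.0447.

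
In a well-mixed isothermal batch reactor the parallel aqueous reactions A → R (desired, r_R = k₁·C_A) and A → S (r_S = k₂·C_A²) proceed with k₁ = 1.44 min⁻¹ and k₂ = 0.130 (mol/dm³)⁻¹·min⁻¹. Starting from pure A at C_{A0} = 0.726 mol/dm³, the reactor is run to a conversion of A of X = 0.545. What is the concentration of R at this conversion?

C_A = C_{A0}(1−X) = 0.3303 mol/dm³.
Along a PFR/batch, dC_R/dC_A = −r_R/(r_R+r_S) = −k₁/(k₁+k₂·C_A).
Integrating from C_{A0} to C_A: C_R = (1.44/0.130)·ln[(1.44+0.130·0.726)/(1.44+0.130·0.330)] = 11.08·ln(1.534/1.483) = 0.3777 mol/dm³.

0.378 mol/dm³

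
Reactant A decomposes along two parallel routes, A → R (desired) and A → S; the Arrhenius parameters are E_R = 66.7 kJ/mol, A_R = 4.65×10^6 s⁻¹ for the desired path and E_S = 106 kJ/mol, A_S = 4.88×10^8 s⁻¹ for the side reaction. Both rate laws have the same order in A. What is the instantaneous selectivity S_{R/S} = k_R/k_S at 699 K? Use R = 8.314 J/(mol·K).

8.24

With equal orders, S_{R/S} = k_R/k_S = (A_R/A_S)·exp[(E_S−E_R)/(RT)].
(E_S−E_R)/(RT) = (106−66.7)×10³/(8.314×699) = 39300/5811 = 6.762.
k_R/k_S = (4.65×10^6/4.88×10^8)·exp(6.762) = 0.009529 × 864.8 = 8.24.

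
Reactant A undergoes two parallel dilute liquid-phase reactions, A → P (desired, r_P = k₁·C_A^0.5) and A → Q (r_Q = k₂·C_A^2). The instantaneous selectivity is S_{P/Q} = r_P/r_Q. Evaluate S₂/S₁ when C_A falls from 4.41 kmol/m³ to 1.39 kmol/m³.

S_{P/Q} = (k₁/k₂)·C_A^-1.5, so S₂/S₁ = (C_{A,2}/C_{A,1})^-1.5.
= (1.39/4.41)^(-1.5) = (0.3152)^(-1.5) = 5.65.
Selectivity toward P rises as C_A falls — low-concentration operation is favoured.

5.65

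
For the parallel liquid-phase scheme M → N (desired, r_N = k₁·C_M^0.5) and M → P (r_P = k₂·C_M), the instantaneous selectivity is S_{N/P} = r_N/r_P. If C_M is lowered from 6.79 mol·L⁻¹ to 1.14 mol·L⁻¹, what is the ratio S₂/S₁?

2.44

S_{N/P} = (k₁/k₂)·C_M^-0.5, so S₂/S₁ = (C_{M,2}/C_{M,1})^-0.5.
= (1.14/6.79)^(-0.5) = (0.1679)^(-0.5) = 2.44.
Selectivity toward N rises as C_M falls — low-concentration operation is favoured.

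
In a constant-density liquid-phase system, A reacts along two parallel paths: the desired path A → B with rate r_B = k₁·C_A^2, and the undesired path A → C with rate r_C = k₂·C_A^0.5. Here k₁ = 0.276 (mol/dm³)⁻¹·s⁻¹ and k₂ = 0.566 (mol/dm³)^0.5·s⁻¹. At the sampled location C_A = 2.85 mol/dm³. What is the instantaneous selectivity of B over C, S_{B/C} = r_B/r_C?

2.35

S_{B/C} = r_B/r_C = (k₁·C_A^2)/(k₂·C_A^0.5) = (k₁/k₂)·C_A^1.5.
= (0.276×2.850^2) / (0.566×2.850^0.5) = 2.242/0.9555 = 2.35.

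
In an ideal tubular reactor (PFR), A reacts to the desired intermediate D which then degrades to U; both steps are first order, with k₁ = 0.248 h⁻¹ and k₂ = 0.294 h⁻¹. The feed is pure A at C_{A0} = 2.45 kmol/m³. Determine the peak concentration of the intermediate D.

0.826 kmol/m³

Evaluating C_D at τ_opt = ln(k₂/k₁)/(k₂−k₁) gives C_{D,max}/C_{A0} = (k₁/k₂)^[k₂/(k₂−k₁)].
= (0.248/0.294)^(0.294/(0.294−0.248)) = (0.8435)^(6.391) = 0.3371.
C_{D,max} = 0.3371×2.45 = 0.826 kmol/m³.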